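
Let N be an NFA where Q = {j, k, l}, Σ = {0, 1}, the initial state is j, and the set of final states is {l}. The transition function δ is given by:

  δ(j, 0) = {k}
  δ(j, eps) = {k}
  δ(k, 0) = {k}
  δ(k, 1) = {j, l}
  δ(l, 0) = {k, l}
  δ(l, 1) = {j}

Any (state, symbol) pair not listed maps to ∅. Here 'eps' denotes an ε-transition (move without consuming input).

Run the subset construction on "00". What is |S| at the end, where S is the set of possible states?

1

Start: ε-closure({j}) = {j, k}.
Read '0': {j, k} → {k}.
Read '0': {k} → {k}.
That set has 1 state.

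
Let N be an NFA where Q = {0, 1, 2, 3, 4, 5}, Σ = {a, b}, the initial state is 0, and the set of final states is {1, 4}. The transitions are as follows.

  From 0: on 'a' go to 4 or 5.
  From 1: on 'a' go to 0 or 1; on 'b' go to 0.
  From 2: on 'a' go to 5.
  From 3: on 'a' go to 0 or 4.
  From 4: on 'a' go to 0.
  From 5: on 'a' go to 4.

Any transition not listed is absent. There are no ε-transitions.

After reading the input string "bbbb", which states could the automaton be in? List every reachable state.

Start in {0}.
Read 'b': 0→∅; now ∅.
The set is empty and remains empty for the remaining 3 symbols.

∅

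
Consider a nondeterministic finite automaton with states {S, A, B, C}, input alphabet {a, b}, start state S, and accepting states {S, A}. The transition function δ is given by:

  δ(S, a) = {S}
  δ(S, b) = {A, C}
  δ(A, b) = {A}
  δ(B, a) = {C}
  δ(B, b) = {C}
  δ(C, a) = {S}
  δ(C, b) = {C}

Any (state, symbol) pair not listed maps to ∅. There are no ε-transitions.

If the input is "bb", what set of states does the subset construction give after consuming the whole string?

{A, C}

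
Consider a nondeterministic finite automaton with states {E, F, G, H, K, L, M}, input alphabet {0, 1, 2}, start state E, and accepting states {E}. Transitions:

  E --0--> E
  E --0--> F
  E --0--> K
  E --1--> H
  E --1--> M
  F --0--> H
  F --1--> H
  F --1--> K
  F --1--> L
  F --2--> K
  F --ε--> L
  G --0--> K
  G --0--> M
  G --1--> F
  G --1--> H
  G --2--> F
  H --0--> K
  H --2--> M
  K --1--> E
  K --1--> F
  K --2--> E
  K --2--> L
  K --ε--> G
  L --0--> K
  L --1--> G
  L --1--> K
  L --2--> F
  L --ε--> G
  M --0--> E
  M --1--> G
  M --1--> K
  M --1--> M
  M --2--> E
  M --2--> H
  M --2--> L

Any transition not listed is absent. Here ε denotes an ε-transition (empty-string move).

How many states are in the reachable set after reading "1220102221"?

7

Start in {E}.
Read '1': E→{H, M}; now {H, M}.
Read '2': H→{M}, M→{E, H, L}; union {E, H, L, M}; ε-closure = {E, G, H, L, M}.
Read '2': E→∅, G→{F}, H→{M}, L→{F}, M→{E, H, L}; union {E, F, H, L, M}; ε-closure = {E, F, G, H, L, M}.
Read '0': E→{E, F, K}, F→{H}, G→{K, M}, H→{K}, L→{K}, M→{E}; union {E, F, H, K, M}; ε-closure = {E, F, G, H, K, L, M}.
Read '1': E→{H, M}, F→{H, K, L}, G→{F, H}, H→∅, K→{E, F}, L→{G, K}, M→{G, K, M}; now {E, F, G, H, K, L, M}.
Read '0': E→{E, F, K}, F→{H}, G→{K, M}, H→{K}, K→∅, L→{K}, M→{E}; union {E, F, H, K, M}; ε-closure = {E, F, G, H, K, L, M}.
Read '2': E→∅, F→{K}, G→{F}, H→{M}, K→{E, L}, L→{F}, M→{E, H, L}; union {E, F, H, K, L, M}; ε-closure = {E, F, G, H, K, L, M}.
Read '2': E→∅, F→{K}, G→{F}, H→{M}, K→{E, L}, L→{F}, M→{E, H, L}; union {E, F, H, K, L, M}; ε-closure = {E, F, G, H, K, L, M}.
Read '2': E→∅, F→{K}, G→{F}, H→{M}, K→{E, L}, L→{F}, M→{E, H, L}; union {E, F, H, K, L, M}; ε-closure = {E, F, G, H, K, L, M}.
Read '1': E→{H, M}, F→{H, K, L}, G→{F, H}, H→∅, K→{E, F}, L→{G, K}, M→{G, K, M}; now {E, F, G, H, K, L, M}.
That set has 7 states.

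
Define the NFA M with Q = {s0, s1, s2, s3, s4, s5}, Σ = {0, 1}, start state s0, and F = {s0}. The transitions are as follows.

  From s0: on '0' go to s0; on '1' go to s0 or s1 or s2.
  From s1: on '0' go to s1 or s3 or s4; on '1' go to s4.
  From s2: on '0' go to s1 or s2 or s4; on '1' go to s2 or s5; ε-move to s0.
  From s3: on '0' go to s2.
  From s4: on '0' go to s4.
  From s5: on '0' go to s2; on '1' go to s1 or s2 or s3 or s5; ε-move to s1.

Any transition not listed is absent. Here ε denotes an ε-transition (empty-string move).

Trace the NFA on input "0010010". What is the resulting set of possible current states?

Start in {s0}.
Read '0': s0→{s0}; now {s0}.
Read '0': s0→{s0}; now {s0}.
Read '1': s0→{s0, s1, s2}; now {s0, s1, s2}.
Read '0': s0→{s0}, s1→{s1, s3, s4}, s2→{s1, s2, s4}; now {s0, s1, s2, s3, s4}.
Read '0': s0→{s0}, s1→{s1, s3, s4}, s2→{s1, s2, s4}, s3→{s2}, s4→{s4}; now {s0, s1, s2, s3, s4}.
Read '1': s0→{s0, s1, s2}, s1→{s4}, s2→{s2, s5}, s3→∅, s4→∅; now {s0, s1, s2, s4, s5}.
Read '0': s0→{s0}, s1→{s1, s3, s4}, s2→{s1, s2, s4}, s4→{s4}, s5→{s2}; now {s0, s1, s2, s3, s4}.

{s0, s1, s2, s3, s4}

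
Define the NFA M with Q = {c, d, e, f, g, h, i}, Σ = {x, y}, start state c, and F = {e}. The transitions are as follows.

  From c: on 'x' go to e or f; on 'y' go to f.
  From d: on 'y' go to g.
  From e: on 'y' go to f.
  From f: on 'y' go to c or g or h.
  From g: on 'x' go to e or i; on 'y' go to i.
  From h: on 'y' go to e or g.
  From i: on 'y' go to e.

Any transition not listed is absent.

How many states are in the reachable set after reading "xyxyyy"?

6

Start in {c}.
Read 'x': {c} → {e, f}.
Read 'y': {e, f} → {c, f, g, h}.
Read 'x': {c, f, g, h} → {e, f, i}.
Read 'y': {e, f, i} → {c, e, f, g, h}.
Read 'y': {c, e, f, g, h} → {c, e, f, g, h, i}.
Read 'y': {c, e, f, g, h, i} → {c, e, f, g, h, i}.
That set has 6 states.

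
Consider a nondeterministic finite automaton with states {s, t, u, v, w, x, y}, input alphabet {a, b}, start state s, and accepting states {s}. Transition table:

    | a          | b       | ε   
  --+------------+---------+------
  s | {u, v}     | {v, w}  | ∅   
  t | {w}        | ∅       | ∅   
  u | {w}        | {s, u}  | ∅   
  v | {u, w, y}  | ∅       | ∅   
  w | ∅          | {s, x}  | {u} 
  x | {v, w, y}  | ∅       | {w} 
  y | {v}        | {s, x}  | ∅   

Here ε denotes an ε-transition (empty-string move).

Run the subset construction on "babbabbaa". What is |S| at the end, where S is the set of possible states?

4

Start in {s}.
Read 'b': {s} → {u, v, w}.
Read 'a': {u, v, w} → {u, w, y}.
Read 'b': {u, w, y} → {s, u, w, x}.
Read 'b': {s, u, w, x} → {s, u, v, w, x}.
Read 'a': {s, u, v, w, x} → {u, v, w, y}.
Read 'b': {u, v, w, y} → {s, u, w, x}.
Read 'b': {s, u, w, x} → {s, u, v, w, x}.
Read 'a': {s, u, v, w, x} → {u, v, w, y}.
Read 'a': {u, v, w, y} → {u, v, w, y}.
That set has 4 states.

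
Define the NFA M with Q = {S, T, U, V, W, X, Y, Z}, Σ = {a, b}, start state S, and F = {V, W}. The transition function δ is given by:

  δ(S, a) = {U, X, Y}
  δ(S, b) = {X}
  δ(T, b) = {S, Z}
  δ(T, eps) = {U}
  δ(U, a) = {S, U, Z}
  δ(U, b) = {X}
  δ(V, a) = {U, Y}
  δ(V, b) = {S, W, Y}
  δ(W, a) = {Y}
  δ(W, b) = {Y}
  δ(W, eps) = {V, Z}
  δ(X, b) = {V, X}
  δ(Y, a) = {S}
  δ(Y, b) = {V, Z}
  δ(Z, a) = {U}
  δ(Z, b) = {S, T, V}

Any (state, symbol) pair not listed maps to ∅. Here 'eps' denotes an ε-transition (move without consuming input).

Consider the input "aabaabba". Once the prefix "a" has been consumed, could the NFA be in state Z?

No

Start in {S}.
Read 'a': S→{U, X, Y}; now {U, X, Y}.
State Z is not in {U, X, Y}.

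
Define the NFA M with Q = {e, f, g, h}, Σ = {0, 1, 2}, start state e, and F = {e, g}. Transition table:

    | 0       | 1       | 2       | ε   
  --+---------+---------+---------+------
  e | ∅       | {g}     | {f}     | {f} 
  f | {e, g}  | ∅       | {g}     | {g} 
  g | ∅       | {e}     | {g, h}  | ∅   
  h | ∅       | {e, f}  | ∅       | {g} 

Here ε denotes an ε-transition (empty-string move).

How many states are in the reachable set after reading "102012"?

3

Start: ε-closure({e}) = {e, f, g}.
Read '1': {e, f, g} → {e, f, g}.
Read '0': {e, f, g} → {e, f, g}.
Read '2': {e, f, g} → {f, g, h}.
Read '0': {f, g, h} → {e, f, g}.
Read '1': {e, f, g} → {e, f, g}.
Read '2': {e, f, g} → {f, g, h}.
That set has 3 states.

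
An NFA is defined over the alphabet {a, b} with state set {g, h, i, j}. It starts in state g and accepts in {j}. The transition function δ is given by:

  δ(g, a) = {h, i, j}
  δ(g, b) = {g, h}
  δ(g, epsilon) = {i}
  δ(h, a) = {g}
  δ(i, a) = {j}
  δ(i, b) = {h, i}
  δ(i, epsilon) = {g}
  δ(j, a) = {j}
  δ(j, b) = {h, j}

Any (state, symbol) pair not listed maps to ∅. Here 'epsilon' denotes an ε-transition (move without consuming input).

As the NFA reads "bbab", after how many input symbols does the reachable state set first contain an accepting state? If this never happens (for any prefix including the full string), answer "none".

3

Start: ε-closure({g}) = {g, i}.
Read 'b': {g, i} → {g, h, i}.
Read 'b': {g, h, i} → {g, h, i}.
Read 'a': {g, h, i} → {g, h, i, j}.
None of the earlier sets intersect F, but {g, h, i, j} does.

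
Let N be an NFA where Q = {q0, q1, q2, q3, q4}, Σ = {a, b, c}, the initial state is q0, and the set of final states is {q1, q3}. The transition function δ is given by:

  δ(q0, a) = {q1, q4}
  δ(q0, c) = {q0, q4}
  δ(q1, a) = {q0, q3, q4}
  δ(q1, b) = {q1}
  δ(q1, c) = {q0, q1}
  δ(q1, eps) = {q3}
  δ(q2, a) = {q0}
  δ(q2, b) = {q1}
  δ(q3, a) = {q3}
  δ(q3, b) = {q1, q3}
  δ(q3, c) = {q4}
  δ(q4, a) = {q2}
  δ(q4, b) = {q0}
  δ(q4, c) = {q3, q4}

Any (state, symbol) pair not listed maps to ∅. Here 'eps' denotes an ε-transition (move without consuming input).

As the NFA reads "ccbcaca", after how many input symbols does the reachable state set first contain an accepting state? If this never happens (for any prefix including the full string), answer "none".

2

Start in {q0}.
Read 'c': q0→{q0, q4}; now {q0, q4}.
Read 'c': q0→{q0, q4}, q4→{q3, q4}; now {q0, q3, q4}.
None of the earlier sets intersect F, but {q0, q3, q4} does.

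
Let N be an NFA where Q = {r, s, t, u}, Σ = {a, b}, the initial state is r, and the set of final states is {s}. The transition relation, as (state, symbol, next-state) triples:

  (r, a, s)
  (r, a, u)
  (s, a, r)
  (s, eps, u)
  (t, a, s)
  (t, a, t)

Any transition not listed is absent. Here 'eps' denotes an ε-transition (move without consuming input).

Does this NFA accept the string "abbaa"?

No

Start in {r}.
Read 'a': r→{s, u}; now {s, u}.
Read 'b': s→∅, u→∅; now ∅.
The set is empty and remains empty for the remaining 3 symbols.
The final set ∅ contains no accepting state.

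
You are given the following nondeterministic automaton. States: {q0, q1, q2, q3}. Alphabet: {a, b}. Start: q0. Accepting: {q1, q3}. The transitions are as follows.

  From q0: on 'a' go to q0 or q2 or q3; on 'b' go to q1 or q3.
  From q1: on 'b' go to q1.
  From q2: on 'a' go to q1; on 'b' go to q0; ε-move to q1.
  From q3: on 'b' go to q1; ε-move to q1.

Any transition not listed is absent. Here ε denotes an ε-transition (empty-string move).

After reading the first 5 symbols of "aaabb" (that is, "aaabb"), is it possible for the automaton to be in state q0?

No

Start in {q0}.
Read 'a': q0→{q0, q2, q3}; union {q0, q2, q3}; ε-closure = {q0, q1, q2, q3}.
Read 'a': q0→{q0, q2, q3}, q1→∅, q2→{q1}, q3→∅; now {q0, q1, q2, q3}.
Read 'a': q0→{q0, q2, q3}, q1→∅, q2→{q1}, q3→∅; now {q0, q1, q2, q3}.
Read 'b': q0→{q1, q3}, q1→{q1}, q2→{q0}, q3→{q1}; now {q0, q1, q3}.
Read 'b': q0→{q1, q3}, q1→{q1}, q3→{q1}; now {q1, q3}.
State q0 is not in {q1, q3}.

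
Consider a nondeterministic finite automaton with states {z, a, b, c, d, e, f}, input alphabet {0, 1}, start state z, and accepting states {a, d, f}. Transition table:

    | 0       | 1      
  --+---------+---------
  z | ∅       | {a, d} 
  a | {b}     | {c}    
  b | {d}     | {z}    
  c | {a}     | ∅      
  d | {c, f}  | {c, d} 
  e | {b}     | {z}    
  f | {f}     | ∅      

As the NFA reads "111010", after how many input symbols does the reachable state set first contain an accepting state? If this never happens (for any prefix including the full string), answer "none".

Start in {z}.
Read '1': z→{a, d}; now {a, d}.
None of the earlier sets intersect F, but {a, d} does.

1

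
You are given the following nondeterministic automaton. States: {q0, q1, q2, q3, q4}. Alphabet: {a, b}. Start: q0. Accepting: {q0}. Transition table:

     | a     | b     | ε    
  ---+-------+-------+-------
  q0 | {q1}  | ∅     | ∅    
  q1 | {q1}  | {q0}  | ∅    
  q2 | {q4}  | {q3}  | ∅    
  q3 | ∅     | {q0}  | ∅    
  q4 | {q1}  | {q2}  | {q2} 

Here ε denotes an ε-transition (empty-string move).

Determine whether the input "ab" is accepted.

Yes

Start in {q0}.
Read 'a': q0→{q1}; now {q1}.
Read 'b': q1→{q0}; now {q0}.
The final set {q0} contains the accepting state q0.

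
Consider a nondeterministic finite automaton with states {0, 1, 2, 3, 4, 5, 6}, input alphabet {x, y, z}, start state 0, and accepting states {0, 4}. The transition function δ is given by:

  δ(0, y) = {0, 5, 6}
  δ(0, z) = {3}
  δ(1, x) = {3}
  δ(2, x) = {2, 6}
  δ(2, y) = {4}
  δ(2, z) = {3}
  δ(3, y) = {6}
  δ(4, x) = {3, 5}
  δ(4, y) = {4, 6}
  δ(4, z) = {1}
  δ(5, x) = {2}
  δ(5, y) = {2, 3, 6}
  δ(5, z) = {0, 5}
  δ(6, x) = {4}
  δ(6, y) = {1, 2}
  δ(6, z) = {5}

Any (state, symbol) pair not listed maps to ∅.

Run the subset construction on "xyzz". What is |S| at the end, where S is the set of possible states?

Start in {0}.
Read 'x': 0→∅; now ∅.
The set is empty and remains empty for the remaining 3 symbols.
That set has 0 states.

0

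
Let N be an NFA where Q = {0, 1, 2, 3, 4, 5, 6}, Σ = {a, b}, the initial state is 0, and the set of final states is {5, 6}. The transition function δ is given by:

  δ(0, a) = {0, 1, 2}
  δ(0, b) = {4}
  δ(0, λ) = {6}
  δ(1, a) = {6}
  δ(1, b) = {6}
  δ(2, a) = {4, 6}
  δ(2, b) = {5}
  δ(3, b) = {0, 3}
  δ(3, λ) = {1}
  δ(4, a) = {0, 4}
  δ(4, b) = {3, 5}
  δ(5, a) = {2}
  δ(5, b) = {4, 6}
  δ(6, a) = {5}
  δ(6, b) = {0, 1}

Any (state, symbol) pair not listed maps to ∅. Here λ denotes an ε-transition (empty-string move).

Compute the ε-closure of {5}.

{5}

Begin with {5}.
No ε-moves leave this set, so the closure equals the set itself.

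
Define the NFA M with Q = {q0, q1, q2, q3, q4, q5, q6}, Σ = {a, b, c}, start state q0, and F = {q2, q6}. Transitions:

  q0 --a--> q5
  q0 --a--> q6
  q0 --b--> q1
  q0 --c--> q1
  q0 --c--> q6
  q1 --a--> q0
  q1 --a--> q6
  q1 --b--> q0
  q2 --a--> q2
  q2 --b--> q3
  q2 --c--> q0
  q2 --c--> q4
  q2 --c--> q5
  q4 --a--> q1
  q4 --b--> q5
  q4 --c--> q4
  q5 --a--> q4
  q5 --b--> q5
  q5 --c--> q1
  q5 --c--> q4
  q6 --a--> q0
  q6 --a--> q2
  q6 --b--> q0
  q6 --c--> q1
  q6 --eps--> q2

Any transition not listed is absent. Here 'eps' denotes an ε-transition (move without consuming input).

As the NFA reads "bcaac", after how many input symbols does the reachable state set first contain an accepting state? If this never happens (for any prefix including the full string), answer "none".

Start in {q0}.
Read 'b': q0→{q1}; now {q1}.
Read 'c': q1→∅; now ∅.
The set is empty and remains empty for the remaining 3 symbols.
No reachable set along the way intersects F.

none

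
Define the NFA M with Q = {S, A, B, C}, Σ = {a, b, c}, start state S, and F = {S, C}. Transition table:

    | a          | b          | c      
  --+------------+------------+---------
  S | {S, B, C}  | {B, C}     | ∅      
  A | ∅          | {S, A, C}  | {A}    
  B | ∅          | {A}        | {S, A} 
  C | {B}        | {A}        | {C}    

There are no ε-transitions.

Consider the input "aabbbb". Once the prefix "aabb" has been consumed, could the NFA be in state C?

Start in {S}.
Read 'a': S→{S, B, C}; now {S, B, C}.
Read 'a': S→{S, B, C}, B→∅, C→{B}; now {S, B, C}.
Read 'b': S→{B, C}, B→{A}, C→{A}; now {A, B, C}.
Read 'b': A→{S, A, C}, B→{A}, C→{A}; now {S, A, C}.
State C is in {S, A, C}.

Yes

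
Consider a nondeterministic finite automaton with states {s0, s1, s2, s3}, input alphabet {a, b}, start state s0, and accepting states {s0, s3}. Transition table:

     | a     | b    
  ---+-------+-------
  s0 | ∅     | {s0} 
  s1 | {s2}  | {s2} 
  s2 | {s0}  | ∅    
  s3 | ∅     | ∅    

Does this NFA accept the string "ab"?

No

Start in {s0}.
Read 'a': {s0} → ∅.
The set is empty and remains empty for the remaining 1 symbol.
The final set ∅ contains no accepting state.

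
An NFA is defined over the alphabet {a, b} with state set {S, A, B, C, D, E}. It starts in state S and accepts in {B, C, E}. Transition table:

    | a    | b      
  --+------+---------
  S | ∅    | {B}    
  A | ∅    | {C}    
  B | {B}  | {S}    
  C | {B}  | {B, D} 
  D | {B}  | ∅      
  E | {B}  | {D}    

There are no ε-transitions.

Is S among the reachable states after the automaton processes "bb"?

Yes

Start in {S}.
Read 'b': S→{B}; now {B}.
Read 'b': B→{S}; now {S}.
State S is in {S}.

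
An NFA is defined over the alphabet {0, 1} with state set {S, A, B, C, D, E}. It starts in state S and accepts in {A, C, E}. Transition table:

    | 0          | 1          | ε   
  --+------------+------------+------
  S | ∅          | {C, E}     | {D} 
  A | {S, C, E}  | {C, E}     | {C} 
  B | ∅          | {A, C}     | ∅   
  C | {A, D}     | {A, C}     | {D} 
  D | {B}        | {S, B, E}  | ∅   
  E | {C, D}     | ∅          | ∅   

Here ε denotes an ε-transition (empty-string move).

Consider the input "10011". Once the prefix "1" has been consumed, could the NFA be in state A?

No

Start: ε-closure({S}) = {S, D}.
Read '1': {S, D} → {S, B, C, D, E}.
State A is not in {S, B, C, D, E}.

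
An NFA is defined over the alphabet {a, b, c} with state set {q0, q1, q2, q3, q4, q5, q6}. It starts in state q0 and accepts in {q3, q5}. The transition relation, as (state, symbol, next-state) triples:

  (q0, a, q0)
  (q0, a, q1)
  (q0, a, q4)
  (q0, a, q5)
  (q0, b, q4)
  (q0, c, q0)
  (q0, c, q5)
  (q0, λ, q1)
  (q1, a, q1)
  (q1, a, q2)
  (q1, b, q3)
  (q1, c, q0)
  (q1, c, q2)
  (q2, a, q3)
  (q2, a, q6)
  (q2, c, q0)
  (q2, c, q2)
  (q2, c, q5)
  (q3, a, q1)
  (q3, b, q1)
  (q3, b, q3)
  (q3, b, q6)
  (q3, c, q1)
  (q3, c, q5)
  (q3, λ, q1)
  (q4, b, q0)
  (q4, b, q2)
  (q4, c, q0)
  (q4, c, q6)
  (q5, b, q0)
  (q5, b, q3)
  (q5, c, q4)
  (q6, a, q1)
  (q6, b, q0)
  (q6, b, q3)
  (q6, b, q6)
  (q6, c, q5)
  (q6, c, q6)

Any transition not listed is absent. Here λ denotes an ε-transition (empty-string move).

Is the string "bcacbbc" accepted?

Start: ε-closure({q0}) = {q0, q1}.
Read 'b': {q0, q1} → {q1, q3, q4}.
Read 'c': {q1, q3, q4} → {q0, q1, q2, q5, q6}.
Read 'a': {q0, q1, q2, q5, q6} → {q0, q1, q2, q3, q4, q5, q6}.
Read 'c': {q0, q1, q2, q3, q4, q5, q6} → {q0, q1, q2, q4, q5, q6}.
Read 'b': {q0, q1, q2, q4, q5, q6} → {q0, q1, q2, q3, q4, q6}.
Read 'b': {q0, q1, q2, q3, q4, q6} → {q0, q1, q2, q3, q4, q6}.
Read 'c': {q0, q1, q2, q3, q4, q6} → {q0, q1, q2, q5, q6}.
The final set {q0, q1, q2, q5, q6} contains the accepting state q5.

Yes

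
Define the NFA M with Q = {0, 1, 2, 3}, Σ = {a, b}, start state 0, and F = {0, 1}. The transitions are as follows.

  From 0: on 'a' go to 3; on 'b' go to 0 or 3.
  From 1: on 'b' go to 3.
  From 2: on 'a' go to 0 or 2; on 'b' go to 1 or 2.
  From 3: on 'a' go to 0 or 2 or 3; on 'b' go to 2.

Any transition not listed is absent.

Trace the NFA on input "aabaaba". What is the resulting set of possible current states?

{0, 2, 3}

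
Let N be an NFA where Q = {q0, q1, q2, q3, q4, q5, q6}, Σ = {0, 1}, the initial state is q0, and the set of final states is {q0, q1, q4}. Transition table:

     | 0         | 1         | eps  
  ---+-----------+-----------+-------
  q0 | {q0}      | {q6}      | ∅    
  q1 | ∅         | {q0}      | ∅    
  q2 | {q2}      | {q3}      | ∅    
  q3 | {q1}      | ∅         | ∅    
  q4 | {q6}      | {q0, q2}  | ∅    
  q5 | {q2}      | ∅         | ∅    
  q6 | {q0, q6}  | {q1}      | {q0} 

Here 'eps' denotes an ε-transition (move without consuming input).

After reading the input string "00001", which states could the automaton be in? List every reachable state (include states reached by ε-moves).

{q0, q6}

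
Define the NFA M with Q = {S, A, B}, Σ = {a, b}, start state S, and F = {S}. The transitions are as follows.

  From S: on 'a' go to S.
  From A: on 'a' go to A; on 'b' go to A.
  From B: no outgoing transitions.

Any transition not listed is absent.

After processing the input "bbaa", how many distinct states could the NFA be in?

0

Start in {S}.
Read 'b': {S} → ∅.
The set is empty and remains empty for the remaining 3 symbols.
That set has 0 states.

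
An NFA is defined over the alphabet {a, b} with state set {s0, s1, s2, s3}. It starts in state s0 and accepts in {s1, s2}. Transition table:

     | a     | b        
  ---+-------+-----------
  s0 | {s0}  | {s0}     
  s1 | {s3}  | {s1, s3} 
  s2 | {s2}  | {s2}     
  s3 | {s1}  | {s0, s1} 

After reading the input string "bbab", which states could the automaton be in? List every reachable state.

{s0}

Start in {s0}.
Read 'b': {s0} → {s0}.
Read 'b': {s0} → {s0}.
Read 'a': {s0} → {s0}.
Read 'b': {s0} → {s0}.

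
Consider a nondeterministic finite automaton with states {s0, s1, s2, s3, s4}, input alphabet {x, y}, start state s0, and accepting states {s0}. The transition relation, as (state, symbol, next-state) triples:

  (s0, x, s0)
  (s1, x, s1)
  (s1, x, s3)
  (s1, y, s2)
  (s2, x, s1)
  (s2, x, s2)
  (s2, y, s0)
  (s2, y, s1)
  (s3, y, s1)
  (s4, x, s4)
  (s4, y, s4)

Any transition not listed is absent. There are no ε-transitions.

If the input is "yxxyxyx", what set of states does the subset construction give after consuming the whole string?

∅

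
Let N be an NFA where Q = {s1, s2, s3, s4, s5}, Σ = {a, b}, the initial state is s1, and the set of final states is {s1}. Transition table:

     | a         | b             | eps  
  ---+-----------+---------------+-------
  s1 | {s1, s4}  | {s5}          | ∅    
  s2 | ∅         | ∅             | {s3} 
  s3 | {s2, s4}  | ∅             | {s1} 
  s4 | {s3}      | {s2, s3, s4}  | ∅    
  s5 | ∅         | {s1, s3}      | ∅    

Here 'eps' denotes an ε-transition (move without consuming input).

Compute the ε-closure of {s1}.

{s1}

Begin with {s1}.
No ε-moves leave this set, so the closure equals the set itself.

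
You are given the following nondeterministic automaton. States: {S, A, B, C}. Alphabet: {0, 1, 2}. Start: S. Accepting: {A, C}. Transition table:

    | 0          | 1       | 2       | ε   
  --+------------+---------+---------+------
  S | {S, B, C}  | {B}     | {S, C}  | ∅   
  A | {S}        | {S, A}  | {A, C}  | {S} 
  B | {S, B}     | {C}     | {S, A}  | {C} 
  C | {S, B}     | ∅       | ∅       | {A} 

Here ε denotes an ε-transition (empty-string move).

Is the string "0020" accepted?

Yes

Start in {S}.
Read '0': {S} → {S, A, B, C}.
Read '0': {S, A, B, C} → {S, A, B, C}.
Read '2': {S, A, B, C} → {S, A, C}.
Read '0': {S, A, C} → {S, A, B, C}.
The final set {S, A, B, C} contains the accepting states A, C.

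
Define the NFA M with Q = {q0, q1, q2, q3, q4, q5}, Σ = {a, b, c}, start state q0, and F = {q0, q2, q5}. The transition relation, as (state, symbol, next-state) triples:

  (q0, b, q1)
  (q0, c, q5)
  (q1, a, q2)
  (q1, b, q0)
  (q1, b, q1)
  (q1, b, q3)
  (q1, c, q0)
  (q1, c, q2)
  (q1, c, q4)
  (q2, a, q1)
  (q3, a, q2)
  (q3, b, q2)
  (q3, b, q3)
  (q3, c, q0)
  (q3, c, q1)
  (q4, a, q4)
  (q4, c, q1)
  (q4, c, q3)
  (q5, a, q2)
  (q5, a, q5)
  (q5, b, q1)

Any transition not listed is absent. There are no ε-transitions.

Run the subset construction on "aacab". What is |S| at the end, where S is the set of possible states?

0

Start in {q0}.
Read 'a': {q0} → ∅.
The set is empty and remains empty for the remaining 4 symbols.
That set has 0 states.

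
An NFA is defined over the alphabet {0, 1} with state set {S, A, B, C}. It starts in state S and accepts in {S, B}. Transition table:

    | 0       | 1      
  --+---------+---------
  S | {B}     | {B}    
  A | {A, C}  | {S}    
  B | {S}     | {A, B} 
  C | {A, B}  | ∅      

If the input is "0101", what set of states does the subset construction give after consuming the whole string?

{S, B}

Start in {S}.
Read '0': {S} → {B}.
Read '1': {B} → {A, B}.
Read '0': {A, B} → {S, A, C}.
Read '1': {S, A, C} → {S, B}.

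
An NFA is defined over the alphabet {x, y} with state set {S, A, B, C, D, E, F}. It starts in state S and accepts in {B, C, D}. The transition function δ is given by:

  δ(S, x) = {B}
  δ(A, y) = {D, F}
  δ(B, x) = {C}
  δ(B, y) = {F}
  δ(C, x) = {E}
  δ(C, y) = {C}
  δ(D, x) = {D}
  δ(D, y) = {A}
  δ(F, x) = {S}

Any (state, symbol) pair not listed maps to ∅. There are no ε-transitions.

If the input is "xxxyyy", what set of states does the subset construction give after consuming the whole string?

∅

Start in {S}.
Read 'x': {S} → {B}.
Read 'x': {B} → {C}.
Read 'x': {C} → {E}.
Read 'y': {E} → ∅.
The set is empty and remains empty for the remaining 2 symbols.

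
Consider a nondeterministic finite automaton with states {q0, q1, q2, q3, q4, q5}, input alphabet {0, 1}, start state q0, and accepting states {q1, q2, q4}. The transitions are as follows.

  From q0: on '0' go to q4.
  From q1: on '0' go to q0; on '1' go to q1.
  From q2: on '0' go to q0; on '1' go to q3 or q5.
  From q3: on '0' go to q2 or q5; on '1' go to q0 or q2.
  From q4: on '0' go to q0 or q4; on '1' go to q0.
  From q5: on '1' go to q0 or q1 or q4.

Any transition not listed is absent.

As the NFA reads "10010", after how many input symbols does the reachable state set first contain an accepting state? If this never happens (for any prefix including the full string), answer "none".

Start in {q0}.
Read '1': q0→∅; now ∅.
The set is empty and remains empty for the remaining 4 symbols.
No reachable set along the way intersects F.

none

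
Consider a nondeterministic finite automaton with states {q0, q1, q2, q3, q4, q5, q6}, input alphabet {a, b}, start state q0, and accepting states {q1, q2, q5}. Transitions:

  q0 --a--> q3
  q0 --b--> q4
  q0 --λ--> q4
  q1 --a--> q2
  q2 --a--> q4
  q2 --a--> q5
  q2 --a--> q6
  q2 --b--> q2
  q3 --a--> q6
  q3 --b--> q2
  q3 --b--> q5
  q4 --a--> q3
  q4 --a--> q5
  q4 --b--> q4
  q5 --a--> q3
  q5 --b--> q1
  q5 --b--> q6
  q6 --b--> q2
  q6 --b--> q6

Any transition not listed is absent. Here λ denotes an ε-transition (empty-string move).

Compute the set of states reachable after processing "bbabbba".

{q4, q5, q6}

Start: ε-closure({q0}) = {q0, q4}.
Read 'b': q0→{q4}, q4→{q4}; now {q4}.
Read 'b': q4→{q4}; now {q4}.
Read 'a': q4→{q3, q5}; now {q3, q5}.
Read 'b': q3→{q2, q5}, q5→{q1, q6}; now {q1, q2, q5, q6}.
Read 'b': q1→∅, q2→{q2}, q5→{q1, q6}, q6→{q2, q6}; now {q1, q2, q6}.
Read 'b': q1→∅, q2→{q2}, q6→{q2, q6}; now {q2, q6}.
Read 'a': q2→{q4, q5, q6}, q6→∅; now {q4, q5, q6}.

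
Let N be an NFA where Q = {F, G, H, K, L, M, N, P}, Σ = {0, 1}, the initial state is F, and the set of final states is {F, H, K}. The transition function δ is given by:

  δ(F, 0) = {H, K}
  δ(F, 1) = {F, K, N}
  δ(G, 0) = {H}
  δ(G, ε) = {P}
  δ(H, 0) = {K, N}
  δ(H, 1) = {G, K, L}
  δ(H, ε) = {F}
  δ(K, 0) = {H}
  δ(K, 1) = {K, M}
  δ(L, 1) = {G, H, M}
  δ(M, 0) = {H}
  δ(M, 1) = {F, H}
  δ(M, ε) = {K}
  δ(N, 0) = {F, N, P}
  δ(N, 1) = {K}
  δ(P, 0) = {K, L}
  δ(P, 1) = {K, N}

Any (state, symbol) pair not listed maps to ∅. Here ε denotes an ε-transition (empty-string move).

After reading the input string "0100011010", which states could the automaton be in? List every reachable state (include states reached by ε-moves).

{F, H, K, L, N, P}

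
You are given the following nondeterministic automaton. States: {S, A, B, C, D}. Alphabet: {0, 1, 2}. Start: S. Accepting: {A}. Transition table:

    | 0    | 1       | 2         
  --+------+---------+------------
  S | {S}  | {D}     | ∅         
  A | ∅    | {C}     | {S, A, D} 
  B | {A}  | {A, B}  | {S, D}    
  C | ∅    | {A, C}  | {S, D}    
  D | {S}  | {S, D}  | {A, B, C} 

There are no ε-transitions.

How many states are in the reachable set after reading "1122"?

3

Start in {S}.
Read '1': S→{D}; now {D}.
Read '1': D→{S, D}; now {S, D}.
Read '2': S→∅, D→{A, B, C}; now {A, B, C}.
Read '2': A→{S, A, D}, B→{S, D}, C→{S, D}; now {S, A, D}.
That set has 3 states.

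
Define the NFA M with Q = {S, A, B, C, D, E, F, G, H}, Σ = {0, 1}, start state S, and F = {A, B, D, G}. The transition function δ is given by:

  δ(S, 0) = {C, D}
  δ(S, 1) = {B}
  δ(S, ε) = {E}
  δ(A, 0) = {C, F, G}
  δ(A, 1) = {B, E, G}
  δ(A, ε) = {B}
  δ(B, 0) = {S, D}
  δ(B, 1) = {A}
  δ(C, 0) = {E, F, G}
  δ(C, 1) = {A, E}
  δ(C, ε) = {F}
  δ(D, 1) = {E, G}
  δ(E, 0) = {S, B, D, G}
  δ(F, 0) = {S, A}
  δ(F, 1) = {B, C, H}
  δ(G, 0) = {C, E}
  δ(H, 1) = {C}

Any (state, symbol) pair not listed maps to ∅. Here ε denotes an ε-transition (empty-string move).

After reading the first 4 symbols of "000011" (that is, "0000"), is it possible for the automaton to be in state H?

Start: ε-closure({S}) = {S, E}.
Read '0': {S, E} → {S, B, C, D, E, F, G}.
Read '0': {S, B, C, D, E, F, G} → {S, A, B, C, D, E, F, G}.
Read '0': {S, A, B, C, D, E, F, G} → {S, A, B, C, D, E, F, G}.
Read '0': {S, A, B, C, D, E, F, G} → {S, A, B, C, D, E, F, G}.
State H is not in {S, A, B, C, D, E, F, G}.

No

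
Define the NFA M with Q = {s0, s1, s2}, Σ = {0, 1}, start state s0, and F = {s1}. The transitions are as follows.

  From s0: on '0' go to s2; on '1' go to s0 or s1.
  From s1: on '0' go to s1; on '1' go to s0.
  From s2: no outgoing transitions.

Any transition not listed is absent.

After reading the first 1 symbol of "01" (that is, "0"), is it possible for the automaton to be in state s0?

No

Start in {s0}.
Read '0': s0→{s2}; now {s2}.
State s0 is not in {s2}.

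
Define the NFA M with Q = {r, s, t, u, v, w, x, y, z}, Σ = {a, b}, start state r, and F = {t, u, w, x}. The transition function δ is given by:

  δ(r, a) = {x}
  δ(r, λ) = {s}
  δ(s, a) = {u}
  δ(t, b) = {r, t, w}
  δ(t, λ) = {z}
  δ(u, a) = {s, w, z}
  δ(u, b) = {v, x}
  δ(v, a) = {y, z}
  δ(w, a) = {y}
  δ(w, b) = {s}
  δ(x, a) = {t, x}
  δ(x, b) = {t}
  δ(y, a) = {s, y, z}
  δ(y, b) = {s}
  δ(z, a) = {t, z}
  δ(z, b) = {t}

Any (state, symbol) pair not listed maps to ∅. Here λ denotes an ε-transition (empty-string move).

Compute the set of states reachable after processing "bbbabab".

Start: ε-closure({r}) = {r, s}.
Read 'b': r→∅, s→∅; now ∅.
The set is empty and remains empty for the remaining 6 symbols.

∅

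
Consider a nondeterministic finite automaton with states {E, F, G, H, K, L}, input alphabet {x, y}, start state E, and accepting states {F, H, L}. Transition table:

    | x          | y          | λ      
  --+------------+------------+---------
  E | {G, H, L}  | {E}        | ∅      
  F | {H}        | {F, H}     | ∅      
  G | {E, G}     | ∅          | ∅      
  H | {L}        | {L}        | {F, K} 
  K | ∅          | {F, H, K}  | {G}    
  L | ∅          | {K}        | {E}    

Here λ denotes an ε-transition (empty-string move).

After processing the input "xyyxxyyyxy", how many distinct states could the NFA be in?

Start in {E}.
Read 'x': E→{G, H, L}; union {G, H, L}; ε-closure = {E, F, G, H, K, L}.
Read 'y': E→{E}, F→{F, H}, G→∅, H→{L}, K→{F, H, K}, L→{K}; union {E, F, H, K, L}; ε-closure = {E, F, G, H, K, L}.
Read 'y': E→{E}, F→{F, H}, G→∅, H→{L}, K→{F, H, K}, L→{K}; union {E, F, H, K, L}; ε-closure = {E, F, G, H, K, L}.
Read 'x': E→{G, H, L}, F→{H}, G→{E, G}, H→{L}, K→∅, L→∅; union {E, G, H, L}; ε-closure = {E, F, G, H, K, L}.
Read 'x': E→{G, H, L}, F→{H}, G→{E, G}, H→{L}, K→∅, L→∅; union {E, G, H, L}; ε-closure = {E, F, G, H, K, L}.
Read 'y': E→{E}, F→{F, H}, G→∅, H→{L}, K→{F, H, K}, L→{K}; union {E, F, H, K, L}; ε-closure = {E, F, G, H, K, L}.
Read 'y': E→{E}, F→{F, H}, G→∅, H→{L}, K→{F, H, K}, L→{K}; union {E, F, H, K, L}; ε-closure = {E, F, G, H, K, L}.
Read 'y': E→{E}, F→{F, H}, G→∅, H→{L}, K→{F, H, K}, L→{K}; union {E, F, H, K, L}; ε-closure = {E, F, G, H, K, L}.
Read 'x': E→{G, H, L}, F→{H}, G→{E, G}, H→{L}, K→∅, L→∅; union {E, G, H, L}; ε-closure = {E, F, G, H, K, L}.
Read 'y': E→{E}, F→{F, H}, G→∅, H→{L}, K→{F, H, K}, L→{K}; union {E, F, H, K, L}; ε-closure = {E, F, G, H, K, L}.
That set has 6 states.

6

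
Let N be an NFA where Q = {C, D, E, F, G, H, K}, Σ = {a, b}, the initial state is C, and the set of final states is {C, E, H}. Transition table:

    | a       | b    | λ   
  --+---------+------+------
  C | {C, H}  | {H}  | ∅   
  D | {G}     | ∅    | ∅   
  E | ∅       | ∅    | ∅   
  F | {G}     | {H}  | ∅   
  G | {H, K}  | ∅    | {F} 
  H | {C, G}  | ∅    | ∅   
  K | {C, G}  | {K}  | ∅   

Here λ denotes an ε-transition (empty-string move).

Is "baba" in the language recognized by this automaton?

Start in {C}.
Read 'b': C→{H}; now {H}.
Read 'a': H→{C, G}; union {C, G}; ε-closure = {C, F, G}.
Read 'b': C→{H}, F→{H}, G→∅; now {H}.
Read 'a': H→{C, G}; union {C, G}; ε-closure = {C, F, G}.
The final set {C, F, G} contains the accepting state C.

Yes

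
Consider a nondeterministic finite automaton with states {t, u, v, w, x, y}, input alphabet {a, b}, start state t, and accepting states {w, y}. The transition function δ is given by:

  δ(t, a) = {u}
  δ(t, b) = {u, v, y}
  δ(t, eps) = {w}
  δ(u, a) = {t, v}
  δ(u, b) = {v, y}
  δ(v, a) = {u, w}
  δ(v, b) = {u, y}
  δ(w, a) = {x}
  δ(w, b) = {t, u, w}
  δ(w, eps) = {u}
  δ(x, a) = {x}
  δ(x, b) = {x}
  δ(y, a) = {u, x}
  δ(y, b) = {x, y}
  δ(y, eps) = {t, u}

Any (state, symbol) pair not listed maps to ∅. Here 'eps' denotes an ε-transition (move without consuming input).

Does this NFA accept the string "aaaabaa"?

Start: ε-closure({t}) = {t, u, w}.
Read 'a': {t, u, w} → {t, u, v, w, x}.
Read 'a': {t, u, v, w, x} → {t, u, v, w, x}.
Read 'a': {t, u, v, w, x} → {t, u, v, w, x}.
Read 'a': {t, u, v, w, x} → {t, u, v, w, x}.
Read 'b': {t, u, v, w, x} → {t, u, v, w, x, y}.
Read 'a': {t, u, v, w, x, y} → {t, u, v, w, x}.
Read 'a': {t, u, v, w, x} → {t, u, v, w, x}.
The final set {t, u, v, w, x} contains the accepting state w.

Yes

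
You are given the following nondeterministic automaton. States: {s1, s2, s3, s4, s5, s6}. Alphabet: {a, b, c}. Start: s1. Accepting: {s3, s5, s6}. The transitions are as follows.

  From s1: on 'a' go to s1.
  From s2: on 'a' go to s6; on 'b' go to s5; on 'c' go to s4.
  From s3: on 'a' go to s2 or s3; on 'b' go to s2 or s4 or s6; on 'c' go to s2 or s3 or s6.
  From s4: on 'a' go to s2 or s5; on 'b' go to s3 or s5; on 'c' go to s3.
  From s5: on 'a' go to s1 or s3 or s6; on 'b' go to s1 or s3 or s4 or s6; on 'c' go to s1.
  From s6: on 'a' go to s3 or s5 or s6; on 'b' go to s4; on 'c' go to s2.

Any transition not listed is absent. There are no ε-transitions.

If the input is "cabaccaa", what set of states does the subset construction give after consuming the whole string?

Start in {s1}.
Read 'c': s1→∅; now ∅.
The set is empty and remains empty for the remaining 7 symbols.

∅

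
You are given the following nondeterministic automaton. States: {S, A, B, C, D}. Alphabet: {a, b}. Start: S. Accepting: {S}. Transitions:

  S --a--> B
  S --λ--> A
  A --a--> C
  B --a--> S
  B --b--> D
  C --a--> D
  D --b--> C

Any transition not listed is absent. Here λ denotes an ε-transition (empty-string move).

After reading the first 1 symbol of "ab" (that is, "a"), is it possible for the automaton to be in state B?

Start: ε-closure({S}) = {S, A}.
Read 'a': {S, A} → {B, C}.
State B is in {B, C}.

Yes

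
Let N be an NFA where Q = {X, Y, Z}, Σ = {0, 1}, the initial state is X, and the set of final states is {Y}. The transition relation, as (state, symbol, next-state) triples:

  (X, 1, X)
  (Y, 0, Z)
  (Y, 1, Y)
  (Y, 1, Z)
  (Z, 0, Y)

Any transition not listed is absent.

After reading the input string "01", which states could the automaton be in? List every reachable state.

Start in {X}.
Read '0': {X} → ∅.
The set is empty and remains empty for the remaining 1 symbol.

∅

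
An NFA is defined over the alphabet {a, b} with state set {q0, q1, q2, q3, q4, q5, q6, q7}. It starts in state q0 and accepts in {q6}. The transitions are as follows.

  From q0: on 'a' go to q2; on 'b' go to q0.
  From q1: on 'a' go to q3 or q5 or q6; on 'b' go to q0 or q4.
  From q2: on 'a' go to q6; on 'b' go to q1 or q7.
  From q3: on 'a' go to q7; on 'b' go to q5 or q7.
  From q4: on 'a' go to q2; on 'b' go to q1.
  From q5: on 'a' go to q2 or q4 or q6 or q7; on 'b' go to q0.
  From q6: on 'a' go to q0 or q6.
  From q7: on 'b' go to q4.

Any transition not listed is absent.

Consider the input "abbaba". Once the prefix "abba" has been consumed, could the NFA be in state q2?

Start in {q0}.
Read 'a': q0→{q2}; now {q2}.
Read 'b': q2→{q1, q7}; now {q1, q7}.
Read 'b': q1→{q0, q4}, q7→{q4}; now {q0, q4}.
Read 'a': q0→{q2}, q4→{q2}; now {q2}.
State q2 is in {q2}.

Yes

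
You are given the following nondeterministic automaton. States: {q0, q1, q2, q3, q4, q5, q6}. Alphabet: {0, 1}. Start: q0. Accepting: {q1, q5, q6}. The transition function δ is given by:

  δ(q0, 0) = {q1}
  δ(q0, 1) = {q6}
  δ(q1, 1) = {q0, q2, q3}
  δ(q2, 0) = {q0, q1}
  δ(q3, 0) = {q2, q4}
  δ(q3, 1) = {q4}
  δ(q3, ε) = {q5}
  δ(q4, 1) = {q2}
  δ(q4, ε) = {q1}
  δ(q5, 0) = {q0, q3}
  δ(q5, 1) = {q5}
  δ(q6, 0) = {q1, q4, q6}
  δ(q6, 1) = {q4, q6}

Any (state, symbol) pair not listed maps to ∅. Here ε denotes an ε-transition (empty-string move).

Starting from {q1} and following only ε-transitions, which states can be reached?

Begin with {q1}.
No ε-moves leave this set, so the closure equals the set itself.

{q1}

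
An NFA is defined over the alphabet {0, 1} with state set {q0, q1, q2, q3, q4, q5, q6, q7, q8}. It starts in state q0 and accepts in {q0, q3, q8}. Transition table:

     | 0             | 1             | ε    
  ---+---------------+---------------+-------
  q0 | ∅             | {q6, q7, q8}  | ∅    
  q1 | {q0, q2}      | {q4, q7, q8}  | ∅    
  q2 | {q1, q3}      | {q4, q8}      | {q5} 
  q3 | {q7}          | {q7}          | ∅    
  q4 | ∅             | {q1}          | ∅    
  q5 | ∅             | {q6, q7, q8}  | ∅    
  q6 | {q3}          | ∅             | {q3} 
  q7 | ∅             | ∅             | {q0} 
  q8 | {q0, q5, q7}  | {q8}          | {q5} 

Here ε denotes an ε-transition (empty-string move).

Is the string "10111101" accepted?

Start in {q0}.
Read '1': q0→{q6, q7, q8}; union {q6, q7, q8}; ε-closure = {q0, q3, q5, q6, q7, q8}.
Read '0': q0→∅, q3→{q7}, q5→∅, q6→{q3}, q7→∅, q8→{q0, q5, q7}; now {q0, q3, q5, q7}.
Read '1': q0→{q6, q7, q8}, q3→{q7}, q5→{q6, q7, q8}, q7→∅; union {q6, q7, q8}; ε-closure = {q0, q3, q5, q6, q7, q8}.
Read '1': q0→{q6, q7, q8}, q3→{q7}, q5→{q6, q7, q8}, q6→∅, q7→∅, q8→{q8}; union {q6, q7, q8}; ε-closure = {q0, q3, q5, q6, q7, q8}.
Read '1': q0→{q6, q7, q8}, q3→{q7}, q5→{q6, q7, q8}, q6→∅, q7→∅, q8→{q8}; union {q6, q7, q8}; ε-closure = {q0, q3, q5, q6, q7, q8}.
Read '1': q0→{q6, q7, q8}, q3→{q7}, q5→{q6, q7, q8}, q6→∅, q7→∅, q8→{q8}; union {q6, q7, q8}; ε-closure = {q0, q3, q5, q6, q7, q8}.
Read '0': q0→∅, q3→{q7}, q5→∅, q6→{q3}, q7→∅, q8→{q0, q5, q7}; now {q0, q3, q5, q7}.
Read '1': q0→{q6, q7, q8}, q3→{q7}, q5→{q6, q7, q8}, q7→∅; union {q6, q7, q8}; ε-closure = {q0, q3, q5, q6, q7, q8}.
The final set {q0, q3, q5, q6, q7, q8} contains the accepting states q0, q3, q8.

Yes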